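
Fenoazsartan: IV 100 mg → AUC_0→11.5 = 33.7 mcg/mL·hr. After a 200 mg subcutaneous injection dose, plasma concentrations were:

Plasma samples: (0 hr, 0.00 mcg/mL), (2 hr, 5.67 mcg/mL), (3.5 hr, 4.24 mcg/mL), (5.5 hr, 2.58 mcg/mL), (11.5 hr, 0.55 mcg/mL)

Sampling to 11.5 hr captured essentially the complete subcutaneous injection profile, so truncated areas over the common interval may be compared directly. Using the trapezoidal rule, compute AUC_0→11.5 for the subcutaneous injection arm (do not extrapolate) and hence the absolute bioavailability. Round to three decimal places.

Trapezoidal AUC_0→11.5 (subcutaneous injection):
  [0→2]: (0.00+5.67)/2 × 2 = 5.67
  [2→3.5]: (5.67+4.24)/2 × 1.5 = 7.4325
  [3.5→5.5]: (4.24+2.58)/2 × 2 = 6.82
  [5.5→11.5]: (2.58+0.55)/2 × 6 = 9.39
  Sum = 29.3125 mcg/mL·hr
F = (AUC_ev/D_ev)/(AUC_iv/D_iv) = (29.3125/200)/(33.7/100) = 0.1465625/0.337 = 0.4349

F = 0.435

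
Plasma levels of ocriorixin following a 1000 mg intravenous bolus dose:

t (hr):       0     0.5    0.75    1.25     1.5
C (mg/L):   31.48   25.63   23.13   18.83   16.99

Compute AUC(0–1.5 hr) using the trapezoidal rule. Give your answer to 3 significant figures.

Trapezoidal AUC_0→1.5:
  [0→0.5]: (31.48+25.63)/2 × 0.5 = 14.2775
  [0.5→0.75]: (25.63+23.13)/2 × 0.25 = 6.095
  [0.75→1.25]: (23.13+18.83)/2 × 0.5 = 10.49
  [1.25→1.5]: (18.83+16.99)/2 × 0.25 = 4.4775
  Sum = 35.34 mg/L·hr

AUC = 35.3 mg/L·hr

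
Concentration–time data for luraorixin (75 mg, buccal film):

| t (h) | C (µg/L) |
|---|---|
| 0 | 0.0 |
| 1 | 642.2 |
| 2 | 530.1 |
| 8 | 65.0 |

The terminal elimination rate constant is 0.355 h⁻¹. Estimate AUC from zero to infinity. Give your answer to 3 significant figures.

Trapezoidal AUC_0→8:
  [0→1]: (0.0+642.2)/2 × 1 = 321.1
  [1→2]: (642.2+530.1)/2 × 1 = 586.15
  [2→8]: (530.1+65.0)/2 × 6 = 1785.3
  Sum = 2692.55 µg/L·h
Extrapolated tail: C_last / k_e = 65.0 / 0.355 = 183.099
AUC_0→∞ = 2692.55 + 183.099 = 2875.649 µg/L·h

AUC = 2880 µg/L·h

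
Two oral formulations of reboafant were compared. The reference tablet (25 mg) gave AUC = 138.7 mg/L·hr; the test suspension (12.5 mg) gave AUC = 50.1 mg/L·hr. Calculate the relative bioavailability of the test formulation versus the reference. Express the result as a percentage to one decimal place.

F_rel = (AUC_test/D_test) / (AUC_ref/D_ref)
      = (50.1/12.5) / (138.7/25)
      = 4.008 / 5.548 = 0.7224 = 72.24%

F_rel = 72.2%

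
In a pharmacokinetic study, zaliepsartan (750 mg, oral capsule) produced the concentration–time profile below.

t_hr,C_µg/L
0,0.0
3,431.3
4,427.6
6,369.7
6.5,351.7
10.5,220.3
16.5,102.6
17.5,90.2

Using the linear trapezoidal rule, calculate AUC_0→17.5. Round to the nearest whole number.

Trapezoidal AUC_0→17.5:
  [0→3]: (0.0+431.3)/2 × 3 = 646.95
  [3→4]: (431.3+427.6)/2 × 1 = 429.45
  [4→6]: (427.6+369.7)/2 × 2 = 797.3
  [6→6.5]: (369.7+351.7)/2 × 0.5 = 180.35
  [6.5→10.5]: (351.7+220.3)/2 × 4 = 1144.0
  [10.5→16.5]: (220.3+102.6)/2 × 6 = 968.7
  [16.5→17.5]: (102.6+90.2)/2 × 1 = 96.4
  Sum = 4263.15 µg/L·hr

AUC = 4263 µg/L·hr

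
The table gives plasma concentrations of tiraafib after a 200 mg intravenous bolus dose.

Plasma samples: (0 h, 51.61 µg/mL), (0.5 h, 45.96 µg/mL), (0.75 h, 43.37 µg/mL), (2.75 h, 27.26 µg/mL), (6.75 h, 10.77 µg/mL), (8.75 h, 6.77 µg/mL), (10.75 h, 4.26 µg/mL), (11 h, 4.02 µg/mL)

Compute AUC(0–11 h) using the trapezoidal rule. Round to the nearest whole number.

AUC = 212 µg/mL·h

Trapezoidal AUC_0→11:
  [0→0.5]: (51.61+45.96)/2 × 0.5 = 24.3925
  [0.5→0.75]: (45.96+43.37)/2 × 0.25 = 11.16625
  [0.75→2.75]: (43.37+27.26)/2 × 2 = 70.63
  [2.75→6.75]: (27.26+10.77)/2 × 4 = 76.06
  [6.75→8.75]: (10.77+6.77)/2 × 2 = 17.54
  [8.75→10.75]: (6.77+4.26)/2 × 2 = 11.03
  [10.75→11]: (4.26+4.02)/2 × 0.25 = 1.035
  Sum = 211.85375 µg/mL·h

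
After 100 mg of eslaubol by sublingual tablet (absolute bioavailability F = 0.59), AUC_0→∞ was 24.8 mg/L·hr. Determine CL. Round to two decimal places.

CL = 2.38 L/hr

CL = F × Dose / AUC_0→∞
   = 0.59 × 100 / 24.8 = 2.37903 L/hr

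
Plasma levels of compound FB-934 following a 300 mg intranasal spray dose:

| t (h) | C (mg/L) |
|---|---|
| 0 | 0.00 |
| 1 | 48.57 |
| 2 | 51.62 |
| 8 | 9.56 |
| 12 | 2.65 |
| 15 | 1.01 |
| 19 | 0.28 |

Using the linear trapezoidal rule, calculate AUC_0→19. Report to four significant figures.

Trapezoidal AUC_0→19:
  [0→1]: (0.00+48.57)/2 × 1 = 24.285
  [1→2]: (48.57+51.62)/2 × 1 = 50.095
  [2→8]: (51.62+9.56)/2 × 6 = 183.54
  [8→12]: (9.56+2.65)/2 × 4 = 24.42
  [12→15]: (2.65+1.01)/2 × 3 = 5.49
  [15→19]: (1.01+0.28)/2 × 4 = 2.58
  Sum = 290.41 mg/L·h

AUC = 290.4 mg/L·h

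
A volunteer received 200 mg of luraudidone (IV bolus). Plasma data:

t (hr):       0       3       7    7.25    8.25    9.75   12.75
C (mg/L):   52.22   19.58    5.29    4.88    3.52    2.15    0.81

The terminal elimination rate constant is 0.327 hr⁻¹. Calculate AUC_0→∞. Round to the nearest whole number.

AUC = 174 mg/L·hr

Trapezoidal AUC_0→12.75:
  [0→3]: (52.22+19.58)/2 × 3 = 107.7
  [3→7]: (19.58+5.29)/2 × 4 = 49.74
  [7→7.25]: (5.29+4.88)/2 × 0.25 = 1.27125
  [7.25→8.25]: (4.88+3.52)/2 × 1 = 4.2
  [8.25→9.75]: (3.52+2.15)/2 × 1.5 = 4.2525
  [9.75→12.75]: (2.15+0.81)/2 × 3 = 4.44
  Sum = 171.60375 mg/L·hr
Extrapolated tail: C_last / k_e = 0.81 / 0.327 = 2.477
AUC_0→∞ = 171.60375 + 2.477 = 174.08075 mg/L·hr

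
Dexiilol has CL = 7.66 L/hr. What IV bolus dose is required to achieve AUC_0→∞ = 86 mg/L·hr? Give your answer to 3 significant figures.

Dose = 659 mg

Dose_iv = CL × AUC_0→∞
     = 7.66 × 86 = 658.76 mg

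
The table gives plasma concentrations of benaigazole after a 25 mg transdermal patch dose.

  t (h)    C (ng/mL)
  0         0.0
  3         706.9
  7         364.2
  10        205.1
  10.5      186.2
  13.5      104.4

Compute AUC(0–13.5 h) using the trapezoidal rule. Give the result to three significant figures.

AUC = 4590 ng/mL·h

Trapezoidal AUC_0→13.5:
  [0→3]: (0.0+706.9)/2 × 3 = 1060.35
  [3→7]: (706.9+364.2)/2 × 4 = 2142.2
  [7→10]: (364.2+205.1)/2 × 3 = 853.95
  [10→10.5]: (205.1+186.2)/2 × 0.5 = 97.825
  [10.5→13.5]: (186.2+104.4)/2 × 3 = 435.9
  Sum = 4590.225 ng/mL·h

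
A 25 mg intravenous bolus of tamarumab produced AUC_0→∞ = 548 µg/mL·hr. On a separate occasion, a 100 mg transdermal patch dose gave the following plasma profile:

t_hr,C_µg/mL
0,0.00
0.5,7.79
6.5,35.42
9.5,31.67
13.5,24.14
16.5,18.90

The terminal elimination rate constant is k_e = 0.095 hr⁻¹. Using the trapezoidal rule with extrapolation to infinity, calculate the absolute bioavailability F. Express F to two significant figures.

F = 0.28

Trapezoidal AUC_0→16.5 (transdermal patch):
  [0→0.5]: (0.00+7.79)/2 × 0.5 = 1.9475
  [0.5→6.5]: (7.79+35.42)/2 × 6 = 129.63
  [6.5→9.5]: (35.42+31.67)/2 × 3 = 100.635
  [9.5→13.5]: (31.67+24.14)/2 × 4 = 111.62
  [13.5→16.5]: (24.14+18.90)/2 × 3 = 64.56
  Sum = 408.3925 µg/mL·hr
Tail: C_last/k_e = 18.90/0.095 = 198.947
AUC_0→∞ (transdermal patch) = 408.3925 + 198.947 = 607.3395 µg/mL·hr
F = (AUC_ev/D_ev)/(AUC_iv/D_iv) = (607.3395/100)/(548/25) = 6.073395/21.92 = 0.2771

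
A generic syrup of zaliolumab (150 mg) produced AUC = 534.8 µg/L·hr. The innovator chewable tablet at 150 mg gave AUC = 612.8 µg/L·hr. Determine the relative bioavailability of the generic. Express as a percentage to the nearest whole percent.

F_rel = 87%

F_rel = (AUC_test/D_test) / (AUC_ref/D_ref)
      = (534.8/150) / (612.8/150)
      = 3.56533 / 4.08533 = 0.8727 = 87.27%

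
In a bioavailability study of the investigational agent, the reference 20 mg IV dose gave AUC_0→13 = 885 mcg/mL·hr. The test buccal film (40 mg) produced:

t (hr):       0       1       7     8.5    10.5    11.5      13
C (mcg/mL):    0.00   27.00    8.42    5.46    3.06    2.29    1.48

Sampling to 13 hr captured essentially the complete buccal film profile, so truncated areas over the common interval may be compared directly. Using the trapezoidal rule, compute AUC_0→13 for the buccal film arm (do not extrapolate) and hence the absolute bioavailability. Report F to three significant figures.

Trapezoidal AUC_0→13 (buccal film):
  [0→1]: (0.00+27.00)/2 × 1 = 13.5
  [1→7]: (27.00+8.42)/2 × 6 = 106.26
  [7→8.5]: (8.42+5.46)/2 × 1.5 = 10.41
  [8.5→10.5]: (5.46+3.06)/2 × 2 = 8.52
  [10.5→11.5]: (3.06+2.29)/2 × 1 = 2.675
  [11.5→13]: (2.29+1.48)/2 × 1.5 = 2.8275
  Sum = 144.1925 mcg/mL·hr
F = (AUC_ev/D_ev)/(AUC_iv/D_iv) = (144.1925/40)/(885/20) = 3.6048125/44.25 = 0.0815

F = 0.0815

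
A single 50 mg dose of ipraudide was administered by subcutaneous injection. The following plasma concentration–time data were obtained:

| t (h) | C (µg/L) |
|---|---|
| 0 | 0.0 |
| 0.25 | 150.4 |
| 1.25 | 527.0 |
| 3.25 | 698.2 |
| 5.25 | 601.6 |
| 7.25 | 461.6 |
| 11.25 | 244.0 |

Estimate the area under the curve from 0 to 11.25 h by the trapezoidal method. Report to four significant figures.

AUC = 5357 µg/L·h

Trapezoidal AUC_0→11.25:
  [0→0.25]: (0.0+150.4)/2 × 0.25 = 18.8
  [0.25→1.25]: (150.4+527.0)/2 × 1 = 338.7
  [1.25→3.25]: (527.0+698.2)/2 × 2 = 1225.2
  [3.25→5.25]: (698.2+601.6)/2 × 2 = 1299.8
  [5.25→7.25]: (601.6+461.6)/2 × 2 = 1063.2
  [7.25→11.25]: (461.6+244.0)/2 × 4 = 1411.2
  Sum = 5356.9 µg/L·h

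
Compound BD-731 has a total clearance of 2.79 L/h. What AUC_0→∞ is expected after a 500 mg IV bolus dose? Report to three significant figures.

AUC = 179 mg/L·h

AUC_0→∞ = Dose_iv / CL
        = 500 / 2.79 = 179.211 mg/L·h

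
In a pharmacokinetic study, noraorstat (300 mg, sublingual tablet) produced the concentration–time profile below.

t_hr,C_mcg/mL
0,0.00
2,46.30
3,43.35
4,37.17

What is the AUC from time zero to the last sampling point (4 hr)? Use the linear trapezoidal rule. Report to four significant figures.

AUC = 131.4 mcg/mL·hr

Trapezoidal AUC_0→4:
  [0→2]: (0.00+46.30)/2 × 2 = 46.3
  [2→3]: (46.30+43.35)/2 × 1 = 44.825
  [3→4]: (43.35+37.17)/2 × 1 = 40.26
  Sum = 131.385 mcg/mL·hr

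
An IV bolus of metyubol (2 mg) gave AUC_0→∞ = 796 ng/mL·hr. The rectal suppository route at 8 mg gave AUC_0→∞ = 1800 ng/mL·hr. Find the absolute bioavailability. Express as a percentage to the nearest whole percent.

F = 57%

F = (AUC_ev / D_ev) / (AUC_iv / D_iv)
  = (1800/8) / (796/2)
  = 225 / 398 = 0.5653
  = 56.53%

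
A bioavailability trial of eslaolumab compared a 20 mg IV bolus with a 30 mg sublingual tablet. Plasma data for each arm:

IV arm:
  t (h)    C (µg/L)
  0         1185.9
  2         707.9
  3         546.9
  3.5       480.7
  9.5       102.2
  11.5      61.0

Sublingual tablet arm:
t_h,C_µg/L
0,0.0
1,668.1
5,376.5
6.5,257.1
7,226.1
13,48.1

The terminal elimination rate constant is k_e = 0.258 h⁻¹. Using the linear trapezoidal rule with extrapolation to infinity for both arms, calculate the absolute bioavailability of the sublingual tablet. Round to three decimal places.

Trapezoidal AUC_0→11.5 (IV):
  [0→2]: (1185.9+707.9)/2 × 2 = 1893.8
  [2→3]: (707.9+546.9)/2 × 1 = 627.4
  [3→3.5]: (546.9+480.7)/2 × 0.5 = 256.9
  [3.5→9.5]: (480.7+102.2)/2 × 6 = 1748.7
  [9.5→11.5]: (102.2+61.0)/2 × 2 = 163.2
  Sum = 4690.0 µg/L·h
IV tail: 61.0/0.258 = 236.434; AUC_iv,0→∞ = 4690.0 + 236.434 = 4926.434 µg/L·h
Trapezoidal AUC_0→13 (sublingual tablet):
  [0→1]: (0.0+668.1)/2 × 1 = 334.05
  [1→5]: (668.1+376.5)/2 × 4 = 2089.2
  [5→6.5]: (376.5+257.1)/2 × 1.5 = 475.2
  [6.5→7]: (257.1+226.1)/2 × 0.5 = 120.8
  [7→13]: (226.1+48.1)/2 × 6 = 822.6
  Sum = 3841.85 µg/L·h
sublingual tablet tail: 48.1/0.258 = 186.434; AUC_ev,0→∞ = 3841.85 + 186.434 = 4028.284 µg/L·h
F = (AUC_ev/D_ev)/(AUC_iv/D_iv) = (4028.284/30)/(4926.434/20) = 134.276/246.3217 = 0.5451

F = 0.545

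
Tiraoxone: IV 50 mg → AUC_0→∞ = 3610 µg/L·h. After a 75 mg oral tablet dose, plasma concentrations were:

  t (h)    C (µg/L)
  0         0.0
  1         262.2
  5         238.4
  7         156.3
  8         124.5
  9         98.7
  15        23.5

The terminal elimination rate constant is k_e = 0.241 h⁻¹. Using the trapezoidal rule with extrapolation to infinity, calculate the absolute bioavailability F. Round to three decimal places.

Trapezoidal AUC_0→15 (oral tablet):
  [0→1]: (0.0+262.2)/2 × 1 = 131.1
  [1→5]: (262.2+238.4)/2 × 4 = 1001.2
  [5→7]: (238.4+156.3)/2 × 2 = 394.7
  [7→8]: (156.3+124.5)/2 × 1 = 140.4
  [8→9]: (124.5+98.7)/2 × 1 = 111.6
  [9→15]: (98.7+23.5)/2 × 6 = 366.6
  Sum = 2145.6 µg/L·h
Tail: C_last/k_e = 23.5/0.241 = 97.510
AUC_0→∞ (oral tablet) = 2145.6 + 97.510 = 2243.11 µg/L·h
F = (AUC_ev/D_ev)/(AUC_iv/D_iv) = (2243.11/75)/(3610/50) = 29.9081/72.2 = 0.4142

F = 0.414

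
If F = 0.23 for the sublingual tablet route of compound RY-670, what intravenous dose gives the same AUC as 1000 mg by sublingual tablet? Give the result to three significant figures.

D_iv = 230 mg

Systemic exposure from an extravascular dose = F × D_ev, so the equivalent IV dose is F × D_ev.
D_iv = F × D_ev = 0.23 × 1000 = 230 mg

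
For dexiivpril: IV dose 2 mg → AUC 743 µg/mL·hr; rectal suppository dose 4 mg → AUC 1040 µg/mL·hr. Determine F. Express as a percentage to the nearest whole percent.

F = 70%

F = (AUC_ev / D_ev) / (AUC_iv / D_iv)
  = (1040/4) / (743/2)
  = 260 / 371.5 = 0.6999
  = 69.99%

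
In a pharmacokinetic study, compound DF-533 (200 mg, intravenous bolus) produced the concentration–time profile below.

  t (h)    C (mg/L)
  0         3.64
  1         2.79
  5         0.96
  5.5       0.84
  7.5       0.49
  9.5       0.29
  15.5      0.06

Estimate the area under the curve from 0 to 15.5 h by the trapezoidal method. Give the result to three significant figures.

Trapezoidal AUC_0→15.5:
  [0→1]: (3.64+2.79)/2 × 1 = 3.215
  [1→5]: (2.79+0.96)/2 × 4 = 7.5
  [5→5.5]: (0.96+0.84)/2 × 0.5 = 0.45
  [5.5→7.5]: (0.84+0.49)/2 × 2 = 1.33
  [7.5→9.5]: (0.49+0.29)/2 × 2 = 0.78
  [9.5→15.5]: (0.29+0.06)/2 × 6 = 1.05
  Sum = 14.325 mg/L·h

AUC = 14.3 mg/L·h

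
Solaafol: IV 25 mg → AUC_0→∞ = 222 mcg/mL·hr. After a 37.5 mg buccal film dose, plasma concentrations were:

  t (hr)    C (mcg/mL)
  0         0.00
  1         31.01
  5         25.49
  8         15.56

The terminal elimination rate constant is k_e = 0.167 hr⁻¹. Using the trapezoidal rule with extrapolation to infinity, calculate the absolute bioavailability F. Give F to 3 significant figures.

F = 0.851

Trapezoidal AUC_0→8 (buccal film):
  [0→1]: (0.00+31.01)/2 × 1 = 15.505
  [1→5]: (31.01+25.49)/2 × 4 = 113.0
  [5→8]: (25.49+15.56)/2 × 3 = 61.575
  Sum = 190.08 mcg/mL·hr
Tail: C_last/k_e = 15.56/0.167 = 93.174
AUC_0→∞ (buccal film) = 190.08 + 93.174 = 283.254 mcg/mL·hr
F = (AUC_ev/D_ev)/(AUC_iv/D_iv) = (283.254/37.5)/(222/25) = 7.55344/8.88 = 0.8506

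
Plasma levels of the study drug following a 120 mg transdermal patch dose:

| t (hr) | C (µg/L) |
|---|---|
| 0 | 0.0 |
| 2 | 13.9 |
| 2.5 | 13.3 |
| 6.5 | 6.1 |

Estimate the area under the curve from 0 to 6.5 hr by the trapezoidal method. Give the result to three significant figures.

Trapezoidal AUC_0→6.5:
  [0→2]: (0.0+13.9)/2 × 2 = 13.9
  [2→2.5]: (13.9+13.3)/2 × 0.5 = 6.8
  [2.5→6.5]: (13.3+6.1)/2 × 4 = 38.8
  Sum = 59.5 µg/L·hr

AUC = 59.5 µg/L·hr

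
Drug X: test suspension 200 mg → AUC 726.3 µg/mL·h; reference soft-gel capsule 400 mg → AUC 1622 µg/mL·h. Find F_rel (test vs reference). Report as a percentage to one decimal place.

F_rel = (AUC_test/D_test) / (AUC_ref/D_ref)
      = (726.3/200) / (1622/400)
      = 3.6315 / 4.055 = 0.8956 = 89.56%

F_rel = 89.6%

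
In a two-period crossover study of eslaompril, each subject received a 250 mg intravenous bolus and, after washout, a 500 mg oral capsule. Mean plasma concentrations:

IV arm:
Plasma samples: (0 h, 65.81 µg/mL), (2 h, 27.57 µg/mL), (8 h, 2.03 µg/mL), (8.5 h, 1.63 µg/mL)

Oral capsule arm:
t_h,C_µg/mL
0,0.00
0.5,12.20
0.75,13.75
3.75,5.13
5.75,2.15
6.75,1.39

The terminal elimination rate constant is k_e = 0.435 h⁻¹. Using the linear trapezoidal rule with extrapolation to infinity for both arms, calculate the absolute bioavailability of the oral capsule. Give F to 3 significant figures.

F = 0.125

Trapezoidal AUC_0→8.5 (IV):
  [0→2]: (65.81+27.57)/2 × 2 = 93.38
  [2→8]: (27.57+2.03)/2 × 6 = 88.8
  [8→8.5]: (2.03+1.63)/2 × 0.5 = 0.915
  Sum = 183.095 µg/mL·h
IV tail: 1.63/0.435 = 3.747; AUC_iv,0→∞ = 183.095 + 3.747 = 186.842 µg/mL·h
Trapezoidal AUC_0→6.75 (oral capsule):
  [0→0.5]: (0.00+12.20)/2 × 0.5 = 3.05
  [0.5→0.75]: (12.20+13.75)/2 × 0.25 = 3.24375
  [0.75→3.75]: (13.75+5.13)/2 × 3 = 28.32
  [3.75→5.75]: (5.13+2.15)/2 × 2 = 7.28
  [5.75→6.75]: (2.15+1.39)/2 × 1 = 1.77
  Sum = 43.66375 µg/mL·h
oral capsule tail: 1.39/0.435 = 3.195; AUC_ev,0→∞ = 43.66375 + 3.195 = 46.85875 µg/mL·h
F = (AUC_ev/D_ev)/(AUC_iv/D_iv) = (46.85875/500)/(186.842/250) = 0.0937175/0.747368 = 0.1254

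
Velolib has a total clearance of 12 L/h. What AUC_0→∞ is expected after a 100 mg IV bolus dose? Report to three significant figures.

AUC = 8.33 mg/L·h

AUC_0→∞ = Dose_iv / CL
        = 100 / 12 = 8.33333 mg/L·h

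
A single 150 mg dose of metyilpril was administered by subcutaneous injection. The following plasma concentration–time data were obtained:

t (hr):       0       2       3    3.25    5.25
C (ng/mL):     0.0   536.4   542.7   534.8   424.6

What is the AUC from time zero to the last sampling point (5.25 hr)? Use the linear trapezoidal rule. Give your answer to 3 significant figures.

AUC = 2170 ng/mL·hr

Trapezoidal AUC_0→5.25:
  [0→2]: (0.0+536.4)/2 × 2 = 536.4
  [2→3]: (536.4+542.7)/2 × 1 = 539.55
  [3→3.25]: (542.7+534.8)/2 × 0.25 = 134.6875
  [3.25→5.25]: (534.8+424.6)/2 × 2 = 959.4
  Sum = 2170.0375 ng/mL·hr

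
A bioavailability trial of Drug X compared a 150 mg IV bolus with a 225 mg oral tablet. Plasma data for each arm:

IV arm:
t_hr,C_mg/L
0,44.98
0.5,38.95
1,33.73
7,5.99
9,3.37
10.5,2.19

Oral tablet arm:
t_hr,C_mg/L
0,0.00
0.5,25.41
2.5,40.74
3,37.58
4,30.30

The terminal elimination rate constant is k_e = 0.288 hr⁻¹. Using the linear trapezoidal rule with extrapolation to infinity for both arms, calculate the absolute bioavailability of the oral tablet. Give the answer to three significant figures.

Trapezoidal AUC_0→10.5 (IV):
  [0→0.5]: (44.98+38.95)/2 × 0.5 = 20.9825
  [0.5→1]: (38.95+33.73)/2 × 0.5 = 18.17
  [1→7]: (33.73+5.99)/2 × 6 = 119.16
  [7→9]: (5.99+3.37)/2 × 2 = 9.36
  [9→10.5]: (3.37+2.19)/2 × 1.5 = 4.17
  Sum = 171.8425 mg/L·hr
IV tail: 2.19/0.288 = 7.604; AUC_iv,0→∞ = 171.8425 + 7.604 = 179.4465 mg/L·hr
Trapezoidal AUC_0→4 (oral tablet):
  [0→0.5]: (0.00+25.41)/2 × 0.5 = 6.3525
  [0.5→2.5]: (25.41+40.74)/2 × 2 = 66.15
  [2.5→3]: (40.74+37.58)/2 × 0.5 = 19.58
  [3→4]: (37.58+30.30)/2 × 1 = 33.94
  Sum = 126.0225 mg/L·hr
oral tablet tail: 30.30/0.288 = 105.208; AUC_ev,0→∞ = 126.0225 + 105.208 = 231.2305 mg/L·hr
F = (AUC_ev/D_ev)/(AUC_iv/D_iv) = (231.2305/225)/(179.4465/150) = 1.02769/1.19631 = 0.8590

F = 0.859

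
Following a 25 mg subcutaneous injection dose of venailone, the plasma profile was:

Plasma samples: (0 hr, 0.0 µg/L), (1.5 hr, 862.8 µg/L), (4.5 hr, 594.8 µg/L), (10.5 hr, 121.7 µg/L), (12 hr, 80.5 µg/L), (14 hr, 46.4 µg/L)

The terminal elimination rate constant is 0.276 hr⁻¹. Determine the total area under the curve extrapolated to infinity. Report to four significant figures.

AUC = 5430 µg/L·hr

Trapezoidal AUC_0→14:
  [0→1.5]: (0.0+862.8)/2 × 1.5 = 647.1
  [1.5→4.5]: (862.8+594.8)/2 × 3 = 2186.4
  [4.5→10.5]: (594.8+121.7)/2 × 6 = 2149.5
  [10.5→12]: (121.7+80.5)/2 × 1.5 = 151.65
  [12→14]: (80.5+46.4)/2 × 2 = 126.9
  Sum = 5261.55 µg/L·hr
Extrapolated tail: C_last / k_e = 46.4 / 0.276 = 168.116
AUC_0→∞ = 5261.55 + 168.116 = 5429.666 µg/L·hr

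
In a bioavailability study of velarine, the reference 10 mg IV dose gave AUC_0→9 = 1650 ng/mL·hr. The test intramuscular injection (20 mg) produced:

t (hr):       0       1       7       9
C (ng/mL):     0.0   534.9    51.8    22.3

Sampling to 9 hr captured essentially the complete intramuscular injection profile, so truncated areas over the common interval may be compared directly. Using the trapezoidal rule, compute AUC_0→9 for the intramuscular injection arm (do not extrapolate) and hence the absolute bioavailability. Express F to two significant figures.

F = 0.64

Trapezoidal AUC_0→9 (intramuscular injection):
  [0→1]: (0.0+534.9)/2 × 1 = 267.45
  [1→7]: (534.9+51.8)/2 × 6 = 1760.1
  [7→9]: (51.8+22.3)/2 × 2 = 74.1
  Sum = 2101.65 ng/mL·hr
F = (AUC_ev/D_ev)/(AUC_iv/D_iv) = (2101.65/20)/(1650/10) = 105.0825/165 = 0.6369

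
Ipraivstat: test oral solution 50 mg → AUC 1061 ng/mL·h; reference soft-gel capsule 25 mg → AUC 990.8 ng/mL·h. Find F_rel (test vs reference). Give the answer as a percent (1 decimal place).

F_rel = (AUC_test/D_test) / (AUC_ref/D_ref)
      = (1061/50) / (990.8/25)
      = 21.22 / 39.632 = 0.5354 = 53.54%

F_rel = 53.5%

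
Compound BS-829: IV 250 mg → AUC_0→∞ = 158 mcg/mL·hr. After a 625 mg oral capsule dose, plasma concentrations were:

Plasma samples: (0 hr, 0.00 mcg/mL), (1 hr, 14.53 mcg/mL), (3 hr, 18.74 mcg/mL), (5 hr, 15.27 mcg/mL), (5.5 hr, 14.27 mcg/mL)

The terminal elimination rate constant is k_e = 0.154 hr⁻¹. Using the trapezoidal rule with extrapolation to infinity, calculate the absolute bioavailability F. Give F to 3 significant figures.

Trapezoidal AUC_0→5.5 (oral capsule):
  [0→1]: (0.00+14.53)/2 × 1 = 7.265
  [1→3]: (14.53+18.74)/2 × 2 = 33.27
  [3→5]: (18.74+15.27)/2 × 2 = 34.01
  [5→5.5]: (15.27+14.27)/2 × 0.5 = 7.385
  Sum = 81.93 mcg/mL·hr
Tail: C_last/k_e = 14.27/0.154 = 92.662
AUC_0→∞ (oral capsule) = 81.93 + 92.662 = 174.592 mcg/mL·hr
F = (AUC_ev/D_ev)/(AUC_iv/D_iv) = (174.592/625)/(158/250) = 0.2793472/0.632 = 0.4420

F = 0.442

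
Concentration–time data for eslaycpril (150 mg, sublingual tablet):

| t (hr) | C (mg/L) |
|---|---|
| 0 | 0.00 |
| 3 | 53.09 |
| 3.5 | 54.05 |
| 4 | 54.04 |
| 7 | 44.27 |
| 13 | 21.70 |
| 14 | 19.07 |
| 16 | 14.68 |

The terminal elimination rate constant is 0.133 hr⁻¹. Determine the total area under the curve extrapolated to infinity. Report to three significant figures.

Trapezoidal AUC_0→16:
  [0→3]: (0.00+53.09)/2 × 3 = 79.635
  [3→3.5]: (53.09+54.05)/2 × 0.5 = 26.785
  [3.5→4]: (54.05+54.04)/2 × 0.5 = 27.0225
  [4→7]: (54.04+44.27)/2 × 3 = 147.465
  [7→13]: (44.27+21.70)/2 × 6 = 197.91
  [13→14]: (21.70+19.07)/2 × 1 = 20.385
  [14→16]: (19.07+14.68)/2 × 2 = 33.75
  Sum = 532.9525 mg/L·hr
Extrapolated tail: C_last / k_e = 14.68 / 0.133 = 110.376
AUC_0→∞ = 532.9525 + 110.376 = 643.3285 mg/L·hr

AUC = 643 mg/L·hr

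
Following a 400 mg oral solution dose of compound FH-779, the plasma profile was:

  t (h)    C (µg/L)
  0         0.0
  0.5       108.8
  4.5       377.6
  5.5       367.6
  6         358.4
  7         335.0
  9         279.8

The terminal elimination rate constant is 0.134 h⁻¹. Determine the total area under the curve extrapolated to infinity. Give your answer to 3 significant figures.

Trapezoidal AUC_0→9:
  [0→0.5]: (0.0+108.8)/2 × 0.5 = 27.2
  [0.5→4.5]: (108.8+377.6)/2 × 4 = 972.8
  [4.5→5.5]: (377.6+367.6)/2 × 1 = 372.6
  [5.5→6]: (367.6+358.4)/2 × 0.5 = 181.5
  [6→7]: (358.4+335.0)/2 × 1 = 346.7
  [7→9]: (335.0+279.8)/2 × 2 = 614.8
  Sum = 2515.6 µg/L·h
Extrapolated tail: C_last / k_e = 279.8 / 0.134 = 2088.060
AUC_0→∞ = 2515.6 + 2088.060 = 4603.66 µg/L·h

AUC = 4600 µg/L·h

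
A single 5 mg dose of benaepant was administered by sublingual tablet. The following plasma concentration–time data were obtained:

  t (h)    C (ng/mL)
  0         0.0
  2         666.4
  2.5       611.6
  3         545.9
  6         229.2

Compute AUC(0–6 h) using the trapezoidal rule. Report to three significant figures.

Trapezoidal AUC_0→6:
  [0→2]: (0.0+666.4)/2 × 2 = 666.4
  [2→2.5]: (666.4+611.6)/2 × 0.5 = 319.5
  [2.5→3]: (611.6+545.9)/2 × 0.5 = 289.375
  [3→6]: (545.9+229.2)/2 × 3 = 1162.65
  Sum = 2437.925 ng/mL·h

AUC = 2440 ng/mL·h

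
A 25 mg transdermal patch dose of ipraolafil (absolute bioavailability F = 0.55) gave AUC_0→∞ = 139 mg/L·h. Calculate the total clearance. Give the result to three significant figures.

CL = 0.0989 L/h

CL = F × Dose / AUC_0→∞
   = 0.55 × 25 / 139 = 0.0989209 L/h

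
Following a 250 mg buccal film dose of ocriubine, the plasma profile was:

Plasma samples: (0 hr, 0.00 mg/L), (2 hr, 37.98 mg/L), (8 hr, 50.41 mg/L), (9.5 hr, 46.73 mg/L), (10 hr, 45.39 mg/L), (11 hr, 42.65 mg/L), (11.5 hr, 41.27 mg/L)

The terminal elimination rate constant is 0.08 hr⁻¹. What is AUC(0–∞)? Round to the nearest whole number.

Trapezoidal AUC_0→11.5:
  [0→2]: (0.00+37.98)/2 × 2 = 37.98
  [2→8]: (37.98+50.41)/2 × 6 = 265.17
  [8→9.5]: (50.41+46.73)/2 × 1.5 = 72.855
  [9.5→10]: (46.73+45.39)/2 × 0.5 = 23.03
  [10→11]: (45.39+42.65)/2 × 1 = 44.02
  [11→11.5]: (42.65+41.27)/2 × 0.5 = 20.98
  Sum = 464.035 mg/L·hr
Extrapolated tail: C_last / k_e = 41.27 / 0.08 = 515.875
AUC_0→∞ = 464.035 + 515.875 = 979.91 mg/L·hr

AUC = 980 mg/L·hr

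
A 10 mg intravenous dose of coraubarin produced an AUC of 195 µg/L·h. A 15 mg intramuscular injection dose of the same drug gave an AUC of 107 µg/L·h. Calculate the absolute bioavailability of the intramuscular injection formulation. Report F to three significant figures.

F = 0.366

F = (AUC_ev / D_ev) / (AUC_iv / D_iv)
  = (107/15) / (195/10)
  = 7.13333 / 19.5 = 0.3658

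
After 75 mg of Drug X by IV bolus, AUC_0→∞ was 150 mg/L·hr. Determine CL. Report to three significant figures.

CL = Dose_iv / AUC_0→∞
   = 75 / 150 = 0.5 L/hr

CL = 0.500 L/hr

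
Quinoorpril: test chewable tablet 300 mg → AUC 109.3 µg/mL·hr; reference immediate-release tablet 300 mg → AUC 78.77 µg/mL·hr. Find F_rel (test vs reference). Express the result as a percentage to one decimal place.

F_rel = (AUC_test/D_test) / (AUC_ref/D_ref)
      = (109.3/300) / (78.77/300)
      = 0.364333 / 0.262567 = 1.3876 = 138.76%

F_rel = 138.8%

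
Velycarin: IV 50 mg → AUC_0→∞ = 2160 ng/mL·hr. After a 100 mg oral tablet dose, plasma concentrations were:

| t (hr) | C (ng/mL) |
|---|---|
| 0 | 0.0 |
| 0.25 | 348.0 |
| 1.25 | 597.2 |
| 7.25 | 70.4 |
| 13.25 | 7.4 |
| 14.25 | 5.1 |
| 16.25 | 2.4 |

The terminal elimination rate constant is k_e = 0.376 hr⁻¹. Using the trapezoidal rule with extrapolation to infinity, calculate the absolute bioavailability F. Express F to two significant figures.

F = 0.64

Trapezoidal AUC_0→16.25 (oral tablet):
  [0→0.25]: (0.0+348.0)/2 × 0.25 = 43.5
  [0.25→1.25]: (348.0+597.2)/2 × 1 = 472.6
  [1.25→7.25]: (597.2+70.4)/2 × 6 = 2002.8
  [7.25→13.25]: (70.4+7.4)/2 × 6 = 233.4
  [13.25→14.25]: (7.4+5.1)/2 × 1 = 6.25
  [14.25→16.25]: (5.1+2.4)/2 × 2 = 7.5
  Sum = 2766.05 ng/mL·hr
Tail: C_last/k_e = 2.4/0.376 = 6.383
AUC_0→∞ (oral tablet) = 2766.05 + 6.383 = 2772.433 ng/mL·hr
F = (AUC_ev/D_ev)/(AUC_iv/D_iv) = (2772.433/100)/(2160/50) = 27.72433/43.2 = 0.6418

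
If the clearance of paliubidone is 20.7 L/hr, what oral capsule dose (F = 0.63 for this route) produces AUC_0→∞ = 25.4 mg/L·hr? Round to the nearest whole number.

Dose = CL × AUC_0→∞ / F
     = 20.7 × 25.4 / 0.63 = 834.571 mg

Dose = 835 mg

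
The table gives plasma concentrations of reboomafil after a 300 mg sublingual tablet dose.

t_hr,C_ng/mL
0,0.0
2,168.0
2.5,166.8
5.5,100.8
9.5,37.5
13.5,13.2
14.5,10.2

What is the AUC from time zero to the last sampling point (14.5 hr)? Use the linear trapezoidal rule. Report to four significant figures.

Trapezoidal AUC_0→14.5:
  [0→2]: (0.0+168.0)/2 × 2 = 168.0
  [2→2.5]: (168.0+166.8)/2 × 0.5 = 83.7
  [2.5→5.5]: (166.8+100.8)/2 × 3 = 401.4
  [5.5→9.5]: (100.8+37.5)/2 × 4 = 276.6
  [9.5→13.5]: (37.5+13.2)/2 × 4 = 101.4
  [13.5→14.5]: (13.2+10.2)/2 × 1 = 11.7
  Sum = 1042.8 ng/mL·hr

AUC = 1043 ng/mL·hr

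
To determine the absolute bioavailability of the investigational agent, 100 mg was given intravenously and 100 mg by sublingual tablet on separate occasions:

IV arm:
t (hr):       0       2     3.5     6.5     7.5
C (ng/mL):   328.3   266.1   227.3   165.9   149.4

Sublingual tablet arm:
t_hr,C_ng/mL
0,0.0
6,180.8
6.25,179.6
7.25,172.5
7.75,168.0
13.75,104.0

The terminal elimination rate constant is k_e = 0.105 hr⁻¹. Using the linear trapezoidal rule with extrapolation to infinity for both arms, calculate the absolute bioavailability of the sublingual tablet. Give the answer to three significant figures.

F = 0.847

Trapezoidal AUC_0→7.5 (IV):
  [0→2]: (328.3+266.1)/2 × 2 = 594.4
  [2→3.5]: (266.1+227.3)/2 × 1.5 = 370.05
  [3.5→6.5]: (227.3+165.9)/2 × 3 = 589.8
  [6.5→7.5]: (165.9+149.4)/2 × 1 = 157.65
  Sum = 1711.9 ng/mL·hr
IV tail: 149.4/0.105 = 1422.857; AUC_iv,0→∞ = 1711.9 + 1422.857 = 3134.757 ng/mL·hr
Trapezoidal AUC_0→13.75 (sublingual tablet):
  [0→6]: (0.0+180.8)/2 × 6 = 542.4
  [6→6.25]: (180.8+179.6)/2 × 0.25 = 45.05
  [6.25→7.25]: (179.6+172.5)/2 × 1 = 176.05
  [7.25→7.75]: (172.5+168.0)/2 × 0.5 = 85.125
  [7.75→13.75]: (168.0+104.0)/2 × 6 = 816.0
  Sum = 1664.625 ng/mL·hr
sublingual tablet tail: 104.0/0.105 = 990.476; AUC_ev,0→∞ = 1664.625 + 990.476 = 2655.101 ng/mL·hr
F = (AUC_ev/D_ev)/(AUC_iv/D_iv) = (2655.101/100)/(3134.757/100) = 26.55101/31.34757 = 0.8470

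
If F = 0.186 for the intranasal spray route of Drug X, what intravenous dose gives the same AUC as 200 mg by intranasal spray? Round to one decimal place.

Systemic exposure from an extravascular dose = F × D_ev, so the equivalent IV dose is F × D_ev.
D_iv = F × D_ev = 0.186 × 200 = 37.2 mg

D_iv = 37.2 mg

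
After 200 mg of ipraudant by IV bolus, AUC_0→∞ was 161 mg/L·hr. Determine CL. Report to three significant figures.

CL = Dose_iv / AUC_0→∞
   = 200 / 161 = 1.24224 L/hr

CL = 1.24 L/hr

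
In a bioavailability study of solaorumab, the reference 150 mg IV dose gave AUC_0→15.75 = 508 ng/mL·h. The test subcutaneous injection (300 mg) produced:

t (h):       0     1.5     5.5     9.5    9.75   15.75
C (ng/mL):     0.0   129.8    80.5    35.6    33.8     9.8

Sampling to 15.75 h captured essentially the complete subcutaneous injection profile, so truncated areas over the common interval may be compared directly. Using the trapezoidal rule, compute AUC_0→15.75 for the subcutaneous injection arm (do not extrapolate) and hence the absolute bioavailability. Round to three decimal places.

Trapezoidal AUC_0→15.75 (subcutaneous injection):
  [0→1.5]: (0.0+129.8)/2 × 1.5 = 97.35
  [1.5→5.5]: (129.8+80.5)/2 × 4 = 420.6
  [5.5→9.5]: (80.5+35.6)/2 × 4 = 232.2
  [9.5→9.75]: (35.6+33.8)/2 × 0.25 = 8.675
  [9.75→15.75]: (33.8+9.8)/2 × 6 = 130.8
  Sum = 889.625 ng/mL·h
F = (AUC_ev/D_ev)/(AUC_iv/D_iv) = (889.625/300)/(508/150) = 2.96542/3.38667 = 0.8756

F = 0.876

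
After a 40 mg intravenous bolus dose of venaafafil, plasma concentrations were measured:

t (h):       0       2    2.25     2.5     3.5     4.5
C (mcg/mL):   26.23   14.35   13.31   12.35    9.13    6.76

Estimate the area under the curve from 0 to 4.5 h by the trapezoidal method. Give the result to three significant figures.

AUC = 65.9 mcg/mL·h

Trapezoidal AUC_0→4.5:
  [0→2]: (26.23+14.35)/2 × 2 = 40.58
  [2→2.25]: (14.35+13.31)/2 × 0.25 = 3.4575
  [2.25→2.5]: (13.31+12.35)/2 × 0.25 = 3.2075
  [2.5→3.5]: (12.35+9.13)/2 × 1 = 10.74
  [3.5→4.5]: (9.13+6.76)/2 × 1 = 7.945
  Sum = 65.93 mcg/mL·h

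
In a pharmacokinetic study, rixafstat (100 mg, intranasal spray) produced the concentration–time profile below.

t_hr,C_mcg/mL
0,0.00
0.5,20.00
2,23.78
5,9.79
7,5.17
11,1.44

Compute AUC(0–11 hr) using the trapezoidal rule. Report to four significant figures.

AUC = 116.4 mcg/mL·hr

Trapezoidal AUC_0→11:
  [0→0.5]: (0.00+20.00)/2 × 0.5 = 5.0
  [0.5→2]: (20.00+23.78)/2 × 1.5 = 32.835
  [2→5]: (23.78+9.79)/2 × 3 = 50.355
  [5→7]: (9.79+5.17)/2 × 2 = 14.96
  [7→11]: (5.17+1.44)/2 × 4 = 13.22
  Sum = 116.37 mcg/mL·hr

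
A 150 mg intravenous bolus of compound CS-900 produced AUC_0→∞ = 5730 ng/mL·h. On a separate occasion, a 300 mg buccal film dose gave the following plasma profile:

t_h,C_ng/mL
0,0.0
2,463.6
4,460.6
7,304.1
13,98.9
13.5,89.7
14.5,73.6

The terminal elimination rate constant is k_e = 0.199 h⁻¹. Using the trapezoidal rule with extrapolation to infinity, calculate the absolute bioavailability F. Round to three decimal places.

Trapezoidal AUC_0→14.5 (buccal film):
  [0→2]: (0.0+463.6)/2 × 2 = 463.6
  [2→4]: (463.6+460.6)/2 × 2 = 924.2
  [4→7]: (460.6+304.1)/2 × 3 = 1147.05
  [7→13]: (304.1+98.9)/2 × 6 = 1209.0
  [13→13.5]: (98.9+89.7)/2 × 0.5 = 47.15
  [13.5→14.5]: (89.7+73.6)/2 × 1 = 81.65
  Sum = 3872.65 ng/mL·h
Tail: C_last/k_e = 73.6/0.199 = 369.849
AUC_0→∞ (buccal film) = 3872.65 + 369.849 = 4242.499 ng/mL·h
F = (AUC_ev/D_ev)/(AUC_iv/D_iv) = (4242.499/300)/(5730/150) = 14.1417/38.2 = 0.3702

F = 0.370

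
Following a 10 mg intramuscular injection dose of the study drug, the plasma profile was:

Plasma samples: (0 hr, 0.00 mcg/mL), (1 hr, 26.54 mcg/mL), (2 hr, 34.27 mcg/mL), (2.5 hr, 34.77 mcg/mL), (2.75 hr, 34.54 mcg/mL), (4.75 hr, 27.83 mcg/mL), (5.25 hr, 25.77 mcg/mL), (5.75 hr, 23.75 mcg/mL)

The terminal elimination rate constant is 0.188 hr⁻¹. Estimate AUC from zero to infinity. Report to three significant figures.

AUC = 284 mcg/mL·hr

Trapezoidal AUC_0→5.75:
  [0→1]: (0.00+26.54)/2 × 1 = 13.27
  [1→2]: (26.54+34.27)/2 × 1 = 30.405
  [2→2.5]: (34.27+34.77)/2 × 0.5 = 17.26
  [2.5→2.75]: (34.77+34.54)/2 × 0.25 = 8.66375
  [2.75→4.75]: (34.54+27.83)/2 × 2 = 62.37
  [4.75→5.25]: (27.83+25.77)/2 × 0.5 = 13.4
  [5.25→5.75]: (25.77+23.75)/2 × 0.5 = 12.38
  Sum = 157.74875 mcg/mL·hr
Extrapolated tail: C_last / k_e = 23.75 / 0.188 = 126.330
AUC_0→∞ = 157.74875 + 126.330 = 284.07875 mcg/mL·hr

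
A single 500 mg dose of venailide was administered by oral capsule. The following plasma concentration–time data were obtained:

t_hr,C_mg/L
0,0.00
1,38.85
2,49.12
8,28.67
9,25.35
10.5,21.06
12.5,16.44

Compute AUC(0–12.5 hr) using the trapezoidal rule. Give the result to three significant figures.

AUC = 396 mg/L·hr

Trapezoidal AUC_0→12.5:
  [0→1]: (0.00+38.85)/2 × 1 = 19.425
  [1→2]: (38.85+49.12)/2 × 1 = 43.985
  [2→8]: (49.12+28.67)/2 × 6 = 233.37
  [8→9]: (28.67+25.35)/2 × 1 = 27.01
  [9→10.5]: (25.35+21.06)/2 × 1.5 = 34.8075
  [10.5→12.5]: (21.06+16.44)/2 × 2 = 37.5
  Sum = 396.0975 mg/L·hr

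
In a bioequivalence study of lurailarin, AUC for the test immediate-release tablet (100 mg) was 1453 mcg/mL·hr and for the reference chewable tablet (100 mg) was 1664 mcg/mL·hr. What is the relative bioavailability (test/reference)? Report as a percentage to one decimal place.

F_rel = 87.3%

F_rel = (AUC_test/D_test) / (AUC_ref/D_ref)
      = (1453/100) / (1664/100)
      = 14.53 / 16.64 = 0.8732 = 87.32%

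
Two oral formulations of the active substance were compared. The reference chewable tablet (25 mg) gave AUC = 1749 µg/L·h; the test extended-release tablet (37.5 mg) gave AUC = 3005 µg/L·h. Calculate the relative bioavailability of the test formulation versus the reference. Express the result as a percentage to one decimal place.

F_rel = 114.5%

F_rel = (AUC_test/D_test) / (AUC_ref/D_ref)
      = (3005/37.5) / (1749/25)
      = 80.1333 / 69.96 = 1.1454 = 114.54%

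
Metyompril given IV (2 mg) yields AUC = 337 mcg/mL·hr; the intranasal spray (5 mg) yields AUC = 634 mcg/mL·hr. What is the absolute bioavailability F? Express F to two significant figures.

F = 0.75

F = (AUC_ev / D_ev) / (AUC_iv / D_iv)
  = (634/5) / (337/2)
  = 126.8 / 168.5 = 0.7525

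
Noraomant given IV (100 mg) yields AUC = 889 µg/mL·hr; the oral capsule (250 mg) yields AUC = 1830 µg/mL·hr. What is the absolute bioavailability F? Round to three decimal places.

F = 0.823

F = (AUC_ev / D_ev) / (AUC_iv / D_iv)
  = (1830/250) / (889/100)
  = 7.32 / 8.89 = 0.8234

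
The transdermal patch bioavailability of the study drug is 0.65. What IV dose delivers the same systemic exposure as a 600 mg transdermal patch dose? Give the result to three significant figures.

Systemic exposure from an extravascular dose = F × D_ev, so the equivalent IV dose is F × D_ev.
D_iv = F × D_ev = 0.65 × 600 = 390 mg

D_iv = 390 mg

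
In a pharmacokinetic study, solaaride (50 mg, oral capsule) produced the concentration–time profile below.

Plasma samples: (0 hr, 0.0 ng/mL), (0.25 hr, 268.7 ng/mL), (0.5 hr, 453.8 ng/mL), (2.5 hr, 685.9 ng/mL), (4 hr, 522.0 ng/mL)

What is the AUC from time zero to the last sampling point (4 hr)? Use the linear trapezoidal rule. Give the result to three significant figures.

Trapezoidal AUC_0→4:
  [0→0.25]: (0.0+268.7)/2 × 0.25 = 33.5875
  [0.25→0.5]: (268.7+453.8)/2 × 0.25 = 90.3125
  [0.5→2.5]: (453.8+685.9)/2 × 2 = 1139.7
  [2.5→4]: (685.9+522.0)/2 × 1.5 = 905.925
  Sum = 2169.525 ng/mL·hr

AUC = 2170 ng/mL·hr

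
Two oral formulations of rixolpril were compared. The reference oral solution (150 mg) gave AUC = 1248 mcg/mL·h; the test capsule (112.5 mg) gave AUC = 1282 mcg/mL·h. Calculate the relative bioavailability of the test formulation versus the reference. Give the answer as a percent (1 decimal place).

F_rel = (AUC_test/D_test) / (AUC_ref/D_ref)
      = (1282/112.5) / (1248/150)
      = 11.3956 / 8.32 = 1.3697 = 136.97%

F_rel = 137.0%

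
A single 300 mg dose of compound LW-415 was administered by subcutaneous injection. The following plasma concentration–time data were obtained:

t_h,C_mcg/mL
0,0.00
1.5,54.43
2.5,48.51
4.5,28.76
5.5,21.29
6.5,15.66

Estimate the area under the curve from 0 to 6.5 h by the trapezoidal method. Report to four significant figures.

Trapezoidal AUC_0→6.5:
  [0→1.5]: (0.00+54.43)/2 × 1.5 = 40.8225
  [1.5→2.5]: (54.43+48.51)/2 × 1 = 51.47
  [2.5→4.5]: (48.51+28.76)/2 × 2 = 77.27
  [4.5→5.5]: (28.76+21.29)/2 × 1 = 25.025
  [5.5→6.5]: (21.29+15.66)/2 × 1 = 18.475
  Sum = 213.0625 mcg/mL·h

AUC = 213.1 mcg/mL·h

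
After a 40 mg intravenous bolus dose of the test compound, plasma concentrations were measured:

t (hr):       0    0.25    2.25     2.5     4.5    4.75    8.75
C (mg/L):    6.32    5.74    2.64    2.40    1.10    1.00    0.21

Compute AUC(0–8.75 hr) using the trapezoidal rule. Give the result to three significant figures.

Trapezoidal AUC_0→8.75:
  [0→0.25]: (6.32+5.74)/2 × 0.25 = 1.5075
  [0.25→2.25]: (5.74+2.64)/2 × 2 = 8.38
  [2.25→2.5]: (2.64+2.40)/2 × 0.25 = 0.63
  [2.5→4.5]: (2.40+1.10)/2 × 2 = 3.5
  [4.5→4.75]: (1.10+1.00)/2 × 0.25 = 0.2625
  [4.75→8.75]: (1.00+0.21)/2 × 4 = 2.42
  Sum = 16.7 mg/L·hr

AUC = 16.7 mg/L·hr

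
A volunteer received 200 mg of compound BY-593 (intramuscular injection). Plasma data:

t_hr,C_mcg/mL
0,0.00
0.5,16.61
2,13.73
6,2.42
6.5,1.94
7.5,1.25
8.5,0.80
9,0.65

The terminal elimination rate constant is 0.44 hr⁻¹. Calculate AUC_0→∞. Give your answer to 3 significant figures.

Trapezoidal AUC_0→9:
  [0→0.5]: (0.00+16.61)/2 × 0.5 = 4.1525
  [0.5→2]: (16.61+13.73)/2 × 1.5 = 22.755
  [2→6]: (13.73+2.42)/2 × 4 = 32.3
  [6→6.5]: (2.42+1.94)/2 × 0.5 = 1.09
  [6.5→7.5]: (1.94+1.25)/2 × 1 = 1.595
  [7.5→8.5]: (1.25+0.80)/2 × 1 = 1.025
  [8.5→9]: (0.80+0.65)/2 × 0.5 = 0.3625
  Sum = 63.28 mcg/mL·hr
Extrapolated tail: C_last / k_e = 0.65 / 0.44 = 1.477
AUC_0→∞ = 63.28 + 1.477 = 64.757 mcg/mL·hr

AUC = 64.8 mcg/mL·hr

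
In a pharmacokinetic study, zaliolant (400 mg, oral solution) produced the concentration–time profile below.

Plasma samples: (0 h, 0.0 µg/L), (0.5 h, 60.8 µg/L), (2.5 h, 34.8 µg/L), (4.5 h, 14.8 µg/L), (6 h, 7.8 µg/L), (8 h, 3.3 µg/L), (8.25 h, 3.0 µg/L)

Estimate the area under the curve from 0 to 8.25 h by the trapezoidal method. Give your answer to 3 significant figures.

Trapezoidal AUC_0→8.25:
  [0→0.5]: (0.0+60.8)/2 × 0.5 = 15.2
  [0.5→2.5]: (60.8+34.8)/2 × 2 = 95.6
  [2.5→4.5]: (34.8+14.8)/2 × 2 = 49.6
  [4.5→6]: (14.8+7.8)/2 × 1.5 = 16.95
  [6→8]: (7.8+3.3)/2 × 2 = 11.1
  [8→8.25]: (3.3+3.0)/2 × 0.25 = 0.7875
  Sum = 189.2375 µg/L·h

AUC = 189 µg/L·h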